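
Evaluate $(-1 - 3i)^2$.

(a + bi)^2 = a^2 - b^2 + 2abi
= (-1)^2 - (-3)^2 + 2*(-1)*(-3)i
= -8 + 6i


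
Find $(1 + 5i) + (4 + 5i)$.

(1 + 4) + (5 + 5)i = 5 + 10i


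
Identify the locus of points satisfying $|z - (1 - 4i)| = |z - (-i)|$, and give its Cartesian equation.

|z - z1| = |z - z2| means z is equidistant from z1 and z2,
i.e. the perpendicular bisector of the segment from (1, -4) to (0, -1) (midpoint (1/2, -5/2)).
With z = x + yi, square both sides:
(x - 1)^2 + (y - (-4))^2 = (x - 0)^2 + (y - (-1))^2
The x^2 and y^2 terms cancel: -2x + 6y = 1 - 17 = -16
Simplify: x - 3y = 8
Locus: Perpendicular bisector of the segment from (1, -4) to (0, -1): the line x - 3y = 8


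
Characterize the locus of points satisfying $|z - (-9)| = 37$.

|z - z0| = r describes a circle centered at z0 with radius r
Here z0 = -9 and r = 37
Locus: Circle centered at (-9, 0) with radius 37


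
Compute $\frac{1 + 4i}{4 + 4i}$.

Multiply numerator and denominator by conjugate (4 - 4i):
= (1 + 4i)(4 - 4i) / (4^2 + 4^2)
= (20 + 12i) / 32
Divide through by 4: (5 + 3i) / 8
= 5/8 + (3/8)i


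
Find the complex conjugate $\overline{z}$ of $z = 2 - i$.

If z = a + bi, then conjugate(z) = a - bi
conjugate(2 - i) = 2 + i


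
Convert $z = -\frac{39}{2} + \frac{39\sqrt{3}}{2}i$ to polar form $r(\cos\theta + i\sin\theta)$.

r = |z| = sqrt(a^2 + b^2) = sqrt((-39/2)^2 + (39*sqrt(3)/2)^2) = sqrt(1521/4 + 4563/4) = sqrt(1521) = 39
θ = arctan(b/a) = arctan(33.775/-19.5) (quadrant-adjusted) = 120°
z = 39(cos 120° + i sin 120°)


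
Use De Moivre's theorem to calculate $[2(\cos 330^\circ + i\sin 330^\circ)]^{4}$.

By De Moivre: z^n = r^n(cos(nθ) + i sin(nθ))
= 2^4(cos(4*330°) + i sin(4*330°))
= 16(cos 240° + i sin 240°)
= -8 - 8*sqrt(3)i


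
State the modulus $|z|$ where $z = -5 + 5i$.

|z| = sqrt(a^2 + b^2) = sqrt((-5)^2 + 5^2) = sqrt(50) = sqrt(50)


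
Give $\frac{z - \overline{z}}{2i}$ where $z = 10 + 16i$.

z - conjugate(z) = 2bi
(z - conjugate(z))/(2i) = 2bi/(2i) = b = 16


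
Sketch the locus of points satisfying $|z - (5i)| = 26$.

|z - z0| = r describes a circle centered at z0 with radius r
Here z0 = 5i and r = 26
Locus: Circle centered at (0, 5) with radius 26


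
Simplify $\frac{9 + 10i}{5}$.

Divisor is real, so divide each part by 5:
= 9/5 + 2i


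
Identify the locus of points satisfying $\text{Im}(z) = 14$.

Im(z) = y where z = x + yi; the equation y = 14 is satisfied by all points with that y-coordinate
Locus: Horizontal line y = 14


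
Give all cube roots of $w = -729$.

|w| = 729, arg(w) = 180°
Root modulus = 729^(1/3) = 9
Root arguments: θ_k = (180° + 360°k)/3 for k = 0, 1, ..., 2
Roots: 9/2 + (9*sqrt(3)/2)i, -9, 9/2 - (9*sqrt(3)/2)i


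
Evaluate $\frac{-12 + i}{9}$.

Divisor is real, so divide each part by 9:
= -4/3 + (1/9)i


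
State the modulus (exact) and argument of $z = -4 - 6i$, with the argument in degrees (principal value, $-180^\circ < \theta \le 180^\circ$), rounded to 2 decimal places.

|z| = sqrt((-4)^2 + (-6)^2) = sqrt(52)
arg(z) = arctan(b/a) = arctan(-6/-4) (quadrant-adjusted) = -123.69°


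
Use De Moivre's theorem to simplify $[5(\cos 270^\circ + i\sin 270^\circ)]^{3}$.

By De Moivre: z^n = r^n(cos(nθ) + i sin(nθ))
= 5^3(cos(3*270°) + i sin(3*270°))
= 125(cos 90° + i sin 90°)
= 125i


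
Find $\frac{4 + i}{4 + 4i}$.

Multiply numerator and denominator by conjugate (4 - 4i):
= (4 + i)(4 - 4i) / (4^2 + 4^2)
= (20 - 12i) / 32
Divide through by 4: (5 - 3i) / 8
= 5/8 - (3/8)i


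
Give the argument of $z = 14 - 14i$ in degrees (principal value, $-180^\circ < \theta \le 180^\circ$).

θ = arctan(b/a) = arctan(-14/14) (quadrant-adjusted) = -45°


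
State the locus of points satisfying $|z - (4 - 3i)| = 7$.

|z - z0| = r describes a circle centered at z0 with radius r
Here z0 = 4 - 3i and r = 7
Locus: Circle centered at (4, -3) with radius 7


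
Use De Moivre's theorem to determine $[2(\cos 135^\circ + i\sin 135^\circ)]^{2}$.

By De Moivre: z^n = r^n(cos(nθ) + i sin(nθ))
= 2^2(cos(2*135°) + i sin(2*135°))
= 4(cos 270° + i sin 270°)
= -4i


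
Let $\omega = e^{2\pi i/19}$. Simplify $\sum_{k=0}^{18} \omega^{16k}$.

Let ζ = ω^16 = e^(2πi·16/19). Since 19 ∤ 16, ζ ≠ 1.
Sum = Σ_{k=0}^{18} ζ^k = (ζ^19 - 1)/(ζ - 1) = (ω^{16·19} - 1)/(ζ - 1) = (1 - 1)/(ζ - 1) = 0


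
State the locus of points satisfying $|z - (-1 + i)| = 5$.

|z - z0| = r describes a circle centered at z0 with radius r
Here z0 = -1 + i and r = 5
Locus: Circle centered at (-1, 1) with radius 5


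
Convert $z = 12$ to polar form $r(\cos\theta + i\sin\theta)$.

r = |z| = sqrt(a^2 + b^2) = sqrt((12)^2 + (0)^2) = sqrt(144 + 0) = sqrt(144) = 12
b = 0 and a > 0, so z lies on the positive real axis: θ = 0°
z = 12(cos 0° + i sin 0°)


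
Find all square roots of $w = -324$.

|w| = 324, arg(w) = 180°
Root modulus = 324^(1/2) = 18
Root arguments: θ_k = (180° + 360°k)/2 for k = 0, 1, ..., 1
Roots: 18i, -18i


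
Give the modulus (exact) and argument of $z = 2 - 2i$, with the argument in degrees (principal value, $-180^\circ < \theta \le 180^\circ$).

|z| = sqrt(2^2 + (-2)^2) = sqrt(8)
arg(z) = arctan(b/a) = arctan(-2/2) (quadrant-adjusted) = -45°


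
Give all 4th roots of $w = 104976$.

|w| = 104976, arg(w) = 0°
Root modulus = 104976^(1/4) = 18
Root arguments: θ_k = (0° + 360°k)/4 for k = 0, 1, ..., 3
Roots: 18, 18i, -18, -18i


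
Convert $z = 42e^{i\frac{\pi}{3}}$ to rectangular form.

a = r cos θ = 42 * 1/2 = 21
b = r sin θ = 42 * sqrt(3)/2 = 21*sqrt(3)
z = 21 + 21*sqrt(3)i


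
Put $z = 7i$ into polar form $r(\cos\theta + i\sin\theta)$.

r = |z| = sqrt(a^2 + b^2) = sqrt((0)^2 + (7)^2) = sqrt(0 + 49) = sqrt(49) = 7
a = 0 and b > 0, so z lies on the positive imaginary axis: θ = 90°
z = 7(cos 90° + i sin 90°)


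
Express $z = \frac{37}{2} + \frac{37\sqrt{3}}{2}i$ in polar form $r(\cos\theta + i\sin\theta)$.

r = |z| = sqrt(a^2 + b^2) = sqrt((37/2)^2 + (37*sqrt(3)/2)^2) = sqrt(1369/4 + 4107/4) = sqrt(1369) = 37
θ = arctan(b/a) = arctan(32.0429/18.5) (quadrant-adjusted) = 60°
z = 37(cos 60° + i sin 60°)


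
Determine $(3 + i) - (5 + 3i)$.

(3 - 5) + (1 - 3)i = -2 - 2i


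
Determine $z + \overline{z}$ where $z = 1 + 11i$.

z + conjugate(z) = (a + bi) + (a - bi) = 2a
= 2 * 1 = 2


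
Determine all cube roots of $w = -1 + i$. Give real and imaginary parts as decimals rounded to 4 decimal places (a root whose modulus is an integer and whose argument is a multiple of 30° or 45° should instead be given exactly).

|w| = sqrt(2) ≈ 1.414214, arg(w) = 135°
Root modulus = sqrt(2)^(1/3) ≈ 1.122462
Root arguments: θ_k = (135° + 360°k)/3 for k = 0, 1, ..., 2
Compute each root as (root modulus)(cos θ_k + i sin θ_k) using full-precision intermediates, then round to 4 decimal places.
Roots: 0.7937 + 0.7937i, -1.0842 + 0.2905i, 0.2905 - 1.0842i


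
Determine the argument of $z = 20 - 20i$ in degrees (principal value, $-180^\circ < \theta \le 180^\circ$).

θ = arctan(b/a) = arctan(-20/20) (quadrant-adjusted) = -45°


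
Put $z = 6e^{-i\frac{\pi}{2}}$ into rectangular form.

a = r cos θ = 6 * 0 = 0
b = r sin θ = 6 * -1 = -6
z = -6i


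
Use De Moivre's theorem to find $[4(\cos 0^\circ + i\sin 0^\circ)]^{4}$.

By De Moivre: z^n = r^n(cos(nθ) + i sin(nθ))
= 4^4(cos(4*0°) + i sin(4*0°))
= 256(cos 0° + i sin 0°)
= 256


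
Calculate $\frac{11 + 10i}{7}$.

Divisor is real, so divide each part by 7:
= 11/7 + (10/7)i


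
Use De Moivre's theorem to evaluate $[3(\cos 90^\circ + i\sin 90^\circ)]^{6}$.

By De Moivre: z^n = r^n(cos(nθ) + i sin(nθ))
= 3^6(cos(6*90°) + i sin(6*90°))
= 729(cos 180° + i sin 180°)
= -729


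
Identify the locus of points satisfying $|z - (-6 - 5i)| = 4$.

|z - z0| = r describes a circle centered at z0 with radius r
Here z0 = -6 - 5i and r = 4
Locus: Circle centered at (-6, -5) with radius 4


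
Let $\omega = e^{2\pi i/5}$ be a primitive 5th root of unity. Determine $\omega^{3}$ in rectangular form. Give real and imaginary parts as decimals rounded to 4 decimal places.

ω^3 = e^(2πi·3/5) = e^(i·6π/5)
= cos(6π/5) + i sin(6π/5)
= -0.8090 - 0.5878i


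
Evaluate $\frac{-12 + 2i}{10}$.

Divisor is real, so divide each part by 10:
= -6/5 + (1/5)i


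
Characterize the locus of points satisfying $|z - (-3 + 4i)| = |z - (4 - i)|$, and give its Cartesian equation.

|z - z1| = |z - z2| means z is equidistant from z1 and z2,
i.e. the perpendicular bisector of the segment from (-3, 4) to (4, -1) (midpoint (1/2, 3/2)).
With z = x + yi, square both sides:
(x - (-3))^2 + (y - 4)^2 = (x - 4)^2 + (y - (-1))^2
The x^2 and y^2 terms cancel: 14x + (-10)y = 17 - 25 = -8
Simplify: 7x - 5y = -4
Locus: Perpendicular bisector of the segment from (-3, 4) to (4, -1): the line 7x - 5y = -4


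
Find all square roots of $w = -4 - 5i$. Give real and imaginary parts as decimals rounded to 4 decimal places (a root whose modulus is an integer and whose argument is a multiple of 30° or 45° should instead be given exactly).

|w| = sqrt(41) ≈ 6.403124, arg(w) ≈ 231.340192°
Root modulus = sqrt(41)^(1/2) ≈ 2.530440
Root arguments: θ_k = (arg(w) + 360°k)/2 for k = 0, 1, ..., 1
Compute each root as (root modulus)(cos θ_k + i sin θ_k) using full-precision intermediates, then round to 4 decimal places.
Roots: -1.0962 + 2.2807i, 1.0962 - 2.2807i


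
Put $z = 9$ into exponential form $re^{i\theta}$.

r = |z| = sqrt((9)^2 + (0)^2) = sqrt(81 + 0) = sqrt(81) = 9
b = 0 and a > 0, so z lies on the positive real axis: θ = 0
z = 9e^(i*0) = 9


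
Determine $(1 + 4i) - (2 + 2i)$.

(1 - 2) + (4 - 2)i = -1 + 2i


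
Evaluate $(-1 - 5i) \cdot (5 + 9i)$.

(a1*a2 - b1*b2) + (a1*b2 + b1*a2)i
= (-5 - (-45)) + (-9 + (-25))i
= 40 - 34i


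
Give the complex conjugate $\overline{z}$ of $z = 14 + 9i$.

If z = a + bi, then conjugate(z) = a - bi
conjugate(14 + 9i) = 14 - 9i


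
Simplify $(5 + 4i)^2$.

(a + bi)^2 = a^2 - b^2 + 2abi
= 5^2 - 4^2 + 2*5*4i
= 9 + 40i


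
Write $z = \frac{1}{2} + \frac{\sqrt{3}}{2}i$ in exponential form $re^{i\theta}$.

r = |z| = sqrt((1/2)^2 + (sqrt(3)/2)^2) = sqrt(1/4 + 3/4) = sqrt(1) = 1
θ = arctan(b/a) = arctan(0.866/0.5) (quadrant-adjusted) = 60° = π/3
z = 1e^(i*π/3)


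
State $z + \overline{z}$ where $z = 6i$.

z + conjugate(z) = (a + bi) + (a - bi) = 2a
= 2 * 0 = 0


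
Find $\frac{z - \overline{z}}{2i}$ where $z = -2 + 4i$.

z - conjugate(z) = 2bi
(z - conjugate(z))/(2i) = 2bi/(2i) = b = 4


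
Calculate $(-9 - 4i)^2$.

(a + bi)^2 = a^2 - b^2 + 2abi
= (-9)^2 - (-4)^2 + 2*(-9)*(-4)i
= 65 + 72i


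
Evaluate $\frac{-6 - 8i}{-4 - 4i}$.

Multiply numerator and denominator by conjugate (-4 + 4i):
= (-6 - 8i)(-4 + 4i) / ((-4)^2 + (-4)^2)
= (56 + 8i) / 32
Divide through by 8: (7 + i) / 4
= 7/4 + (1/4)i


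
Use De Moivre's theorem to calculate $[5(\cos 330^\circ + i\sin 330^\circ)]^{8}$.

By De Moivre: z^n = r^n(cos(nθ) + i sin(nθ))
= 5^8(cos(8*330°) + i sin(8*330°))
= 390625(cos 120° + i sin 120°)
= -390625/2 + (390625*sqrt(3)/2)i


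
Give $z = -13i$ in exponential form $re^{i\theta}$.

r = |z| = sqrt((0)^2 + (-13)^2) = sqrt(0 + 169) = sqrt(169) = 13
a = 0 and b < 0, so z lies on the negative imaginary axis: θ = -90° = -π/2
z = 13e^(-i*π/2)


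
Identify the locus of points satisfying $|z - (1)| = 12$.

|z - z0| = r describes a circle centered at z0 with radius r
Here z0 = 1 and r = 12
Locus: Circle centered at (1, 0) with radius 12


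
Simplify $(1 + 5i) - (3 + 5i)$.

(1 - 3) + (5 - 5)i = -2


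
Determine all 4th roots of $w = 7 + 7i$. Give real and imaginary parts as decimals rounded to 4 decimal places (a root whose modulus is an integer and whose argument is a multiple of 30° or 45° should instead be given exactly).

|w| = sqrt(98) ≈ 9.899495, arg(w) = 45°
Root modulus = sqrt(98)^(1/4) ≈ 1.773794
Root arguments: θ_k = (45° + 360°k)/4 for k = 0, 1, ..., 3
Compute each root as (root modulus)(cos θ_k + i sin θ_k) using full-precision intermediates, then round to 4 decimal places.
Roots: 1.7397 + 0.3461i, -0.3461 + 1.7397i, -1.7397 - 0.3461i, 0.3461 - 1.7397i


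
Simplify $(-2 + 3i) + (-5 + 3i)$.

(-2 + (-5)) + (3 + 3)i = -7 + 6i


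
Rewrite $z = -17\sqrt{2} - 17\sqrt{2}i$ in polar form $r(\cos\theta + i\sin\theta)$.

r = |z| = sqrt(a^2 + b^2) = sqrt((-17*sqrt(2))^2 + (-17*sqrt(2))^2) = sqrt(578 + 578) = sqrt(1156) = 34
θ = arctan(b/a) = arctan(-24.0416/-24.0416) (quadrant-adjusted) = 225°
z = 34(cos 225° + i sin 225°)


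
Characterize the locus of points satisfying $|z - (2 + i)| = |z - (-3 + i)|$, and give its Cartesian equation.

|z - z1| = |z - z2| means z is equidistant from z1 and z2,
i.e. the perpendicular bisector of the segment from (2, 1) to (-3, 1) (midpoint (-1/2, 1)).
With z = x + yi, square both sides:
(x - 2)^2 + (y - 1)^2 = (x - (-3))^2 + (y - 1)^2
The x^2 and y^2 terms cancel: -10x + 0y = 10 - 5 = 5
Simplify: x = -1/2
Locus: Perpendicular bisector of the segment from (2, 1) to (-3, 1): the line x = -1/2


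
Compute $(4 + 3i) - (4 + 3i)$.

(4 - 4) + (3 - 3)i = 0


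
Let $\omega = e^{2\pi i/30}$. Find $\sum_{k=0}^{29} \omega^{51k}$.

Let ζ = ω^51 = e^(2πi·51/30). Since 30 ∤ 51, ζ ≠ 1.
Sum = Σ_{k=0}^{29} ζ^k = (ζ^30 - 1)/(ζ - 1) = (ω^{51·30} - 1)/(ζ - 1) = (1 - 1)/(ζ - 1) = 0


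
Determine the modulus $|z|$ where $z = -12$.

|z| = sqrt(a^2 + b^2) = sqrt((-12)^2 + 0^2) = sqrt(144) = 12


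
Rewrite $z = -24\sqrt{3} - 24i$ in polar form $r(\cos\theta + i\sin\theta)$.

r = |z| = sqrt(a^2 + b^2) = sqrt((-24*sqrt(3))^2 + (-24)^2) = sqrt(1728 + 576) = sqrt(2304) = 48
θ = arctan(b/a) = arctan(-24/-41.5692) (quadrant-adjusted) = 210°
z = 48(cos 210° + i sin 210°)


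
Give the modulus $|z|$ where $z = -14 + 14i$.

|z| = sqrt(a^2 + b^2) = sqrt((-14)^2 + 14^2) = sqrt(392) = sqrt(392)


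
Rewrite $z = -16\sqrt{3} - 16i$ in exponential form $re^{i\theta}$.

r = |z| = sqrt((-16*sqrt(3))^2 + (-16)^2) = sqrt(768 + 256) = sqrt(1024) = 32
θ = arctan(b/a) = arctan(-16/-27.7128) (quadrant-adjusted) = 210° = 7π/6
z = 32e^(i*7π/6)


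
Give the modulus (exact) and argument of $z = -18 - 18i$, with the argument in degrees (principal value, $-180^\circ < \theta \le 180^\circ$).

|z| = sqrt((-18)^2 + (-18)^2) = sqrt(648)
arg(z) = arctan(b/a) = arctan(-18/-18) (quadrant-adjusted) = -135°


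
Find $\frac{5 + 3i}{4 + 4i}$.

Multiply numerator and denominator by conjugate (4 - 4i):
= (5 + 3i)(4 - 4i) / (4^2 + 4^2)
= (32 - 8i) / 32
Divide through by 8: (4 - i) / 4
= 1 - (1/4)i


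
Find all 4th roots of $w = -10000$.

|w| = 10000, arg(w) = 180°
Root modulus = 10000^(1/4) = 10
Root arguments: θ_k = (180° + 360°k)/4 for k = 0, 1, ..., 3
Roots: 5*sqrt(2) + 5*sqrt(2)i, -5*sqrt(2) + 5*sqrt(2)i, -5*sqrt(2) - 5*sqrt(2)i, 5*sqrt(2) - 5*sqrt(2)i


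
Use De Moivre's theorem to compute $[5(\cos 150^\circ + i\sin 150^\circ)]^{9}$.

By De Moivre: z^n = r^n(cos(nθ) + i sin(nθ))
= 5^9(cos(9*150°) + i sin(9*150°))
= 1953125(cos 270° + i sin 270°)
= -1953125i


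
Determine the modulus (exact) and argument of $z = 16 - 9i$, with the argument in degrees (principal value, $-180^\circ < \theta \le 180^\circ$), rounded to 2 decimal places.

|z| = sqrt(16^2 + (-9)^2) = sqrt(337)
arg(z) = arctan(b/a) = arctan(-9/16) (quadrant-adjusted) = -29.36°


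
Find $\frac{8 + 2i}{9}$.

Divisor is real, so divide each part by 9:
= 8/9 + (2/9)i


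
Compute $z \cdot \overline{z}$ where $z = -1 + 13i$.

z * conjugate(z) = |z|^2 = a^2 + b^2
= (-1)^2 + 13^2 = 170


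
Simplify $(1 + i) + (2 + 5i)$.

(1 + 2) + (1 + 5)i = 3 + 6i


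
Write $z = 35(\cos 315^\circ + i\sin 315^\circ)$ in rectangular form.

a = r cos θ = 35 * sqrt(2)/2 = 35*sqrt(2)/2
b = r sin θ = 35 * -sqrt(2)/2 = -35*sqrt(2)/2
z = 35*sqrt(2)/2 - (35*sqrt(2)/2)i


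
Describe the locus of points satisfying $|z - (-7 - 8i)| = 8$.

|z - z0| = r describes a circle centered at z0 with radius r
Here z0 = -7 - 8i and r = 8
Locus: Circle centered at (-7, -8) with radius 8


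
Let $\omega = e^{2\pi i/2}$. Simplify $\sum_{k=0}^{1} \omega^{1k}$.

Let ζ = ω^1 = e^(2πi·1/2). Since 2 ∤ 1, ζ ≠ 1.
Sum = Σ_{k=0}^{1} ζ^k = (ζ^2 - 1)/(ζ - 1) = (ω^{1·2} - 1)/(ζ - 1) = (1 - 1)/(ζ - 1) = 0


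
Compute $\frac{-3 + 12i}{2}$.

Divisor is real, so divide each part by 2:
= -3/2 + 6i


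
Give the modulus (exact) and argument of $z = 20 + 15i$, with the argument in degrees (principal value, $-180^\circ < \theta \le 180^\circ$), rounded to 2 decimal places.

|z| = sqrt(20^2 + 15^2) = 25
arg(z) = arctan(b/a) = arctan(15/20) (quadrant-adjusted) = 36.87°


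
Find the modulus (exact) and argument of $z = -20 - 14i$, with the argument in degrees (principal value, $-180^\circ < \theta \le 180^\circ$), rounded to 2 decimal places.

|z| = sqrt((-20)^2 + (-14)^2) = sqrt(596)
arg(z) = arctan(b/a) = arctan(-14/-20) (quadrant-adjusted) = -145.01°


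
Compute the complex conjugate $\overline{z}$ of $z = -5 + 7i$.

If z = a + bi, then conjugate(z) = a - bi
conjugate(-5 + 7i) = -5 - 7i


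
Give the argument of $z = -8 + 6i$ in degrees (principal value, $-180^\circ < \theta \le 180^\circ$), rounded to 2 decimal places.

θ = arctan(b/a) = arctan(6/-8) (quadrant-adjusted) = 143.13°


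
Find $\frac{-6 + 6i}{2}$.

Divisor is real, so divide each part by 2:
= -3 + 3i


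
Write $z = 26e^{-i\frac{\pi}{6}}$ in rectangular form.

a = r cos θ = 26 * sqrt(3)/2 = 13*sqrt(3)
b = r sin θ = 26 * -1/2 = -13
z = 13*sqrt(3) - 13i


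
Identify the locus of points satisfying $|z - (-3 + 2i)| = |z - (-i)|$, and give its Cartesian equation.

|z - z1| = |z - z2| means z is equidistant from z1 and z2,
i.e. the perpendicular bisector of the segment from (-3, 2) to (0, -1) (midpoint (-3/2, 1/2)).
With z = x + yi, square both sides:
(x - (-3))^2 + (y - 2)^2 = (x - 0)^2 + (y - (-1))^2
The x^2 and y^2 terms cancel: 6x + (-6)y = 1 - 13 = -12
Simplify: x - y = -2
Locus: Perpendicular bisector of the segment from (-3, 2) to (0, -1): the line x - y = -2


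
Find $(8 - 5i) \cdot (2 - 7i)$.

(a1*a2 - b1*b2) + (a1*b2 + b1*a2)i
= (16 - 35) + (-56 + (-10))i
= -19 - 66i


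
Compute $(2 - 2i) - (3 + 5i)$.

(2 - 3) + (-2 - 5)i = -1 - 7i


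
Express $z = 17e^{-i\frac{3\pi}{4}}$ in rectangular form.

a = r cos θ = 17 * -sqrt(2)/2 = -17*sqrt(2)/2
b = r sin θ = 17 * -sqrt(2)/2 = -17*sqrt(2)/2
z = -17*sqrt(2)/2 - (17*sqrt(2)/2)i


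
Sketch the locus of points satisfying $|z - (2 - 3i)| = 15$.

|z - z0| = r describes a circle centered at z0 with radius r
Here z0 = 2 - 3i and r = 15
Locus: Circle centered at (2, -3) with radius 15


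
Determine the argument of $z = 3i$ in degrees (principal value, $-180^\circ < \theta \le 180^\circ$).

a = 0 and b > 0, so z lies on the positive imaginary axis: θ = 90°


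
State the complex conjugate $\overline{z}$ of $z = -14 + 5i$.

If z = a + bi, then conjugate(z) = a - bi
conjugate(-14 + 5i) = -14 - 5i


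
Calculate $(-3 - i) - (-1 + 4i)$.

(-3 - (-1)) + (-1 - 4)i = -2 - 5i


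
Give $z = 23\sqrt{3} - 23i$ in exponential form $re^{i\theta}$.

r = |z| = sqrt((23*sqrt(3))^2 + (-23)^2) = sqrt(1587 + 529) = sqrt(2116) = 46
θ = arctan(b/a) = arctan(-23/39.8372) (quadrant-adjusted) = -30° = -π/6
z = 46e^(-i*π/6)


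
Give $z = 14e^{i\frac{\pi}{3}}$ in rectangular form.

a = r cos θ = 14 * 1/2 = 7
b = r sin θ = 14 * sqrt(3)/2 = 7*sqrt(3)
z = 7 + 7*sqrt(3)i


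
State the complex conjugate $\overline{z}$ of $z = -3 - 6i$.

If z = a + bi, then conjugate(z) = a - bi
conjugate(-3 - 6i) = -3 + 6i


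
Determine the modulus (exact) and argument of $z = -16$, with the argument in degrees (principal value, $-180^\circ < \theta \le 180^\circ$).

|z| = sqrt((-16)^2 + 0^2) = 16
b = 0 and a < 0, so z lies on the negative real axis: arg(z) = 180°


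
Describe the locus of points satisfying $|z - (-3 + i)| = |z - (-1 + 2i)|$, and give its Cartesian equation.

|z - z1| = |z - z2| means z is equidistant from z1 and z2,
i.e. the perpendicular bisector of the segment from (-3, 1) to (-1, 2) (midpoint (-2, 3/2)).
With z = x + yi, square both sides:
(x - (-3))^2 + (y - 1)^2 = (x - (-1))^2 + (y - 2)^2
The x^2 and y^2 terms cancel: 4x + 2y = 5 - 10 = -5
Simplify: 4x + 2y = -5
Locus: Perpendicular bisector of the segment from (-3, 1) to (-1, 2): the line 4x + 2y = -5


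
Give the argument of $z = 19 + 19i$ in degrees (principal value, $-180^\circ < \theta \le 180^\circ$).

θ = arctan(b/a) = arctan(19/19) (quadrant-adjusted) = 45°


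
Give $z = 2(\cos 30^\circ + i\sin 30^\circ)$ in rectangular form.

a = r cos θ = 2 * sqrt(3)/2 = sqrt(3)
b = r sin θ = 2 * 1/2 = 1
z = sqrt(3) + i


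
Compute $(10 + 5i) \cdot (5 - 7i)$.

(a1*a2 - b1*b2) + (a1*b2 + b1*a2)i
= (50 - (-35)) + (-70 + 25)i
= 85 - 45i


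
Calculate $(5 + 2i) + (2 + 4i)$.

(5 + 2) + (2 + 4)i = 7 + 6i


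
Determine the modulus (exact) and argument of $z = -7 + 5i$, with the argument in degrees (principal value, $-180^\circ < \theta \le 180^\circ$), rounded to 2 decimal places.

|z| = sqrt((-7)^2 + 5^2) = sqrt(74)
arg(z) = arctan(b/a) = arctan(5/-7) (quadrant-adjusted) = 144.46°


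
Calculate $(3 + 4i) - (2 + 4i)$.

(3 - 2) + (4 - 4)i = 1


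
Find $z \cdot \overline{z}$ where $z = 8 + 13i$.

z * conjugate(z) = |z|^2 = a^2 + b^2
= 8^2 + 13^2 = 233


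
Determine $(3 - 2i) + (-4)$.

(3 + (-4)) + (-2 + 0)i = -1 - 2i


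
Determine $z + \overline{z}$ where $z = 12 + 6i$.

z + conjugate(z) = (a + bi) + (a - bi) = 2a
= 2 * 12 = 24


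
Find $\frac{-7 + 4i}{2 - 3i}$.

Multiply numerator and denominator by conjugate (2 + 3i):
= (-7 + 4i)(2 + 3i) / (2^2 + (-3)^2)
= (-26 - 13i) / 13
= -2 - i


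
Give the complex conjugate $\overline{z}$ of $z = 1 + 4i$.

If z = a + bi, then conjugate(z) = a - bi
conjugate(1 + 4i) = 1 - 4i


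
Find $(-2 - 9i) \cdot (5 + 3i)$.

(a1*a2 - b1*b2) + (a1*b2 + b1*a2)i
= (-10 - (-27)) + (-6 + (-45))i
= 17 - 51i


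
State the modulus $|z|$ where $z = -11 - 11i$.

|z| = sqrt(a^2 + b^2) = sqrt((-11)^2 + (-11)^2) = sqrt(242) = sqrt(242)


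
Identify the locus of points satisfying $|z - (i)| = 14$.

|z - z0| = r describes a circle centered at z0 with radius r
Here z0 = i and r = 14
Locus: Circle centered at (0, 1) with radius 14


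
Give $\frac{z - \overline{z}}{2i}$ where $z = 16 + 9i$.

z - conjugate(z) = 2bi
(z - conjugate(z))/(2i) = 2bi/(2i) = b = 9


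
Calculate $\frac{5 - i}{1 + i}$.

Multiply numerator and denominator by conjugate (1 - i):
= (5 - i)(1 - i) / (1^2 + 1^2)
= (4 - 6i) / 2
= 2 - 3i


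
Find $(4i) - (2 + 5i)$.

(0 - 2) + (4 - 5)i = -2 - i


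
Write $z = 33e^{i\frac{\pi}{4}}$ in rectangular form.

a = r cos θ = 33 * sqrt(2)/2 = 33*sqrt(2)/2
b = r sin θ = 33 * sqrt(2)/2 = 33*sqrt(2)/2
z = 33*sqrt(2)/2 + (33*sqrt(2)/2)i


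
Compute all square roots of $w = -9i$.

|w| = 9, arg(w) = 270°
Root modulus = 9^(1/2) = 3
Root arguments: θ_k = (270° + 360°k)/2 for k = 0, 1, ..., 1
Roots: -3*sqrt(2)/2 + (3*sqrt(2)/2)i, 3*sqrt(2)/2 - (3*sqrt(2)/2)i


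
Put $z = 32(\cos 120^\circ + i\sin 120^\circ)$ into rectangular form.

a = r cos θ = 32 * -1/2 = -16
b = r sin θ = 32 * sqrt(3)/2 = 16*sqrt(3)
z = -16 + 16*sqrt(3)i


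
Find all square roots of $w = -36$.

|w| = 36, arg(w) = 180°
Root modulus = 36^(1/2) = 6
Root arguments: θ_k = (180° + 360°k)/2 for k = 0, 1, ..., 1
Roots: 6i, -6i


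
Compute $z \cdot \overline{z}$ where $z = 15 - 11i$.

z * conjugate(z) = |z|^2 = a^2 + b^2
= 15^2 + (-11)^2 = 346


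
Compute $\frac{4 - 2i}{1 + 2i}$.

Multiply numerator and denominator by conjugate (1 - 2i):
= (4 - 2i)(1 - 2i) / (1^2 + 2^2)
= (-10i) / 5
= -2i


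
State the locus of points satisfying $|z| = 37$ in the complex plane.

|z| = 37 means sqrt(x^2 + y^2) = 37
This is a circle of radius 37 centered at the origin


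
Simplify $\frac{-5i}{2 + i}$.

Multiply numerator and denominator by conjugate (2 - i):
= (-5i)(2 - i) / (2^2 + 1^2)
= (-5 - 10i) / 5
= -1 - 2i


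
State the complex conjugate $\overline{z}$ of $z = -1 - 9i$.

If z = a + bi, then conjugate(z) = a - bi
conjugate(-1 - 9i) = -1 + 9i


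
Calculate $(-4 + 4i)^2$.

(a + bi)^2 = a^2 - b^2 + 2abi
= (-4)^2 - 4^2 + 2*(-4)*4i
= -32i


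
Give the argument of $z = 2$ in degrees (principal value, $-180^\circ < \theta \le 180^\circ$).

b = 0 and a > 0, so z lies on the positive real axis: θ = 0°


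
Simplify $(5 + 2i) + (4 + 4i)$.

(5 + 4) + (2 + 4)i = 9 + 6i


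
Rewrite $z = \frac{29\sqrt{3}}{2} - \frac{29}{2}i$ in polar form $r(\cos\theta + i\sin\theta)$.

r = |z| = sqrt(a^2 + b^2) = sqrt((29*sqrt(3)/2)^2 + (-29/2)^2) = sqrt(2523/4 + 841/4) = sqrt(841) = 29
θ = arctan(b/a) = arctan(-14.5/25.1147) (quadrant-adjusted) = 330°
z = 29(cos 330° + i sin 330°)


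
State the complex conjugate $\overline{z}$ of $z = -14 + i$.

If z = a + bi, then conjugate(z) = a - bi
conjugate(-14 + i) = -14 - i


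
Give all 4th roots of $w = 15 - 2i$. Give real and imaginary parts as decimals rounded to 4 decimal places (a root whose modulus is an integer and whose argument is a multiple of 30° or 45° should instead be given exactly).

|w| = sqrt(229) ≈ 15.132746, arg(w) ≈ 352.405357°
Root modulus = sqrt(229)^(1/4) ≈ 1.972329
Root arguments: θ_k = (arg(w) + 360°k)/4 for k = 0, 1, ..., 3
Compute each root as (root modulus)(cos θ_k + i sin θ_k) using full-precision intermediates, then round to 4 decimal places.
Roots: 0.0653 + 1.9712i, -1.9712 + 0.0653i, -0.0653 - 1.9712i, 1.9712 - 0.0653i


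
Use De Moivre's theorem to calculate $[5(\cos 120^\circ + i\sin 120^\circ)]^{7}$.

By De Moivre: z^n = r^n(cos(nθ) + i sin(nθ))
= 5^7(cos(7*120°) + i sin(7*120°))
= 78125(cos 120° + i sin 120°)
= -78125/2 + (78125*sqrt(3)/2)i


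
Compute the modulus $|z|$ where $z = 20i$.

|z| = sqrt(a^2 + b^2) = sqrt(0^2 + 20^2) = sqrt(400) = 20


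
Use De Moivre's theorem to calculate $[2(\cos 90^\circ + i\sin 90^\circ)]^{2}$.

By De Moivre: z^n = r^n(cos(nθ) + i sin(nθ))
= 2^2(cos(2*90°) + i sin(2*90°))
= 4(cos 180° + i sin 180°)
= -4


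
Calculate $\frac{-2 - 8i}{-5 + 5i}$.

Multiply numerator and denominator by conjugate (-5 - 5i):
= (-2 - 8i)(-5 - 5i) / ((-5)^2 + 5^2)
= (-30 + 50i) / 50
Divide through by 10: (-3 + 5i) / 5
= -3/5 + i


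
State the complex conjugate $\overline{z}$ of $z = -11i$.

If z = a + bi, then conjugate(z) = a - bi
conjugate(-11i) = 11i


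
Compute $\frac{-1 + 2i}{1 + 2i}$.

Multiply numerator and denominator by conjugate (1 - 2i):
= (-1 + 2i)(1 - 2i) / (1^2 + 2^2)
= (3 + 4i) / 5
= 3/5 + (4/5)i


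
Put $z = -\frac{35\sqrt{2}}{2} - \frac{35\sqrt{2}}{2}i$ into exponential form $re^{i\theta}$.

r = |z| = sqrt((-35*sqrt(2)/2)^2 + (-35*sqrt(2)/2)^2) = sqrt(1225/2 + 1225/2) = sqrt(1225) = 35
θ = arctan(b/a) = arctan(-24.7487/-24.7487) (quadrant-adjusted) = 225° = 5π/4
z = 35e^(i*5π/4)


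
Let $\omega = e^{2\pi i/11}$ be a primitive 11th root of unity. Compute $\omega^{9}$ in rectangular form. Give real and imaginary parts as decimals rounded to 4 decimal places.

ω^9 = e^(2πi·9/11) = e^(i·18π/11)
= cos(18π/11) + i sin(18π/11)
= 0.4154 - 0.9096i


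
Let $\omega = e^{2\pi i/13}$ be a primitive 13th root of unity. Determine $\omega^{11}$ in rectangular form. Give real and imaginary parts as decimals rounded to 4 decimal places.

ω^11 = e^(2πi·11/13) = e^(i·22π/13)
= cos(22π/13) + i sin(22π/13)
= 0.5681 - 0.8230i


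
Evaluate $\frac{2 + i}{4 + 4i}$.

Multiply numerator and denominator by conjugate (4 - 4i):
= (2 + i)(4 - 4i) / (4^2 + 4^2)
= (12 - 4i) / 32
Divide through by 4: (3 - i) / 8
= 3/8 - (1/8)i


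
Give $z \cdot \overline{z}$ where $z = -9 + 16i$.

z * conjugate(z) = |z|^2 = a^2 + b^2
= (-9)^2 + 16^2 = 337


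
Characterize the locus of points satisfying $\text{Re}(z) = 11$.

Re(z) = x where z = x + yi; the equation x = 11 is satisfied by all points with that x-coordinate
Locus: Vertical line x = 11


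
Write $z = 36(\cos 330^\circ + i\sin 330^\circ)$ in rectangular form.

a = r cos θ = 36 * sqrt(3)/2 = 18*sqrt(3)
b = r sin θ = 36 * -1/2 = -18
z = 18*sqrt(3) - 18i


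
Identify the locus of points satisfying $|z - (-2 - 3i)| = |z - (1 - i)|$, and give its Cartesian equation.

|z - z1| = |z - z2| means z is equidistant from z1 and z2,
i.e. the perpendicular bisector of the segment from (-2, -3) to (1, -1) (midpoint (-1/2, -2)).
With z = x + yi, square both sides:
(x - (-2))^2 + (y - (-3))^2 = (x - 1)^2 + (y - (-1))^2
The x^2 and y^2 terms cancel: 6x + 4y = 2 - 13 = -11
Simplify: 6x + 4y = -11
Locus: Perpendicular bisector of the segment from (-2, -3) to (1, -1): the line 6x + 4y = -11


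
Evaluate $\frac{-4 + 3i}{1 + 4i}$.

Multiply numerator and denominator by conjugate (1 - 4i):
= (-4 + 3i)(1 - 4i) / (1^2 + 4^2)
= (8 + 19i) / 17
= 8/17 + (19/17)i


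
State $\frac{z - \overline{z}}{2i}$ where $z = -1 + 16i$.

z - conjugate(z) = 2bi
(z - conjugate(z))/(2i) = 2bi/(2i) = b = 16


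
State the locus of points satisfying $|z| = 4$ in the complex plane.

|z| = 4 means sqrt(x^2 + y^2) = 4
This is a circle of radius 4 centered at the origin


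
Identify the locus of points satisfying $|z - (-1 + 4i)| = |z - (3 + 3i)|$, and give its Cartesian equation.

|z - z1| = |z - z2| means z is equidistant from z1 and z2,
i.e. the perpendicular bisector of the segment from (-1, 4) to (3, 3) (midpoint (1, 7/2)).
With z = x + yi, square both sides:
(x - (-1))^2 + (y - 4)^2 = (x - 3)^2 + (y - 3)^2
The x^2 and y^2 terms cancel: 8x + (-2)y = 18 - 17 = 1
Simplify: 8x - 2y = 1
Locus: Perpendicular bisector of the segment from (-1, 4) to (3, 3): the line 8x - 2y = 1


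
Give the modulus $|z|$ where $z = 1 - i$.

|z| = sqrt(a^2 + b^2) = sqrt(1^2 + (-1)^2) = sqrt(2) = sqrt(2)


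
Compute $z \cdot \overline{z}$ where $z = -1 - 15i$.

z * conjugate(z) = |z|^2 = a^2 + b^2
= (-1)^2 + (-15)^2 = 226


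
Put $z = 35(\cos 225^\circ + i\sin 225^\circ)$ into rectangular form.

a = r cos θ = 35 * -sqrt(2)/2 = -35*sqrt(2)/2
b = r sin θ = 35 * -sqrt(2)/2 = -35*sqrt(2)/2
z = -35*sqrt(2)/2 - (35*sqrt(2)/2)i


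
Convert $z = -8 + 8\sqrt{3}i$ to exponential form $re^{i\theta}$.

r = |z| = sqrt((-8)^2 + (8*sqrt(3))^2) = sqrt(64 + 192) = sqrt(256) = 16
θ = arctan(b/a) = arctan(13.8564/-8) (quadrant-adjusted) = 120° = 2π/3
z = 16e^(i*2π/3)


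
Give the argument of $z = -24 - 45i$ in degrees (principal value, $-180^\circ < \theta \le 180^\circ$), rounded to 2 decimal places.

θ = arctan(b/a) = arctan(-45/-24) (quadrant-adjusted) = -118.07°


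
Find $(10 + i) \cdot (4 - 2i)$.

(a1*a2 - b1*b2) + (a1*b2 + b1*a2)i
= (40 - (-2)) + (-20 + 4)i
= 42 - 16i


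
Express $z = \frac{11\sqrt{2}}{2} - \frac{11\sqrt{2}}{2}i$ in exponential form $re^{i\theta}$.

r = |z| = sqrt((11*sqrt(2)/2)^2 + (-11*sqrt(2)/2)^2) = sqrt(121/2 + 121/2) = sqrt(121) = 11
θ = arctan(b/a) = arctan(-7.7782/7.7782) (quadrant-adjusted) = -45° = -π/4
z = 11e^(-i*π/4)


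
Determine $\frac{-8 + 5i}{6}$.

Divisor is real, so divide each part by 6:
= -4/3 + (5/6)i


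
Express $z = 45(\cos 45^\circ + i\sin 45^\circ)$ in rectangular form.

a = r cos θ = 45 * sqrt(2)/2 = 45*sqrt(2)/2
b = r sin θ = 45 * sqrt(2)/2 = 45*sqrt(2)/2
z = 45*sqrt(2)/2 + (45*sqrt(2)/2)i


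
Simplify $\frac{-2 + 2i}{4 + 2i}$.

Multiply numerator and denominator by conjugate (4 - 2i):
= (-2 + 2i)(4 - 2i) / (4^2 + 2^2)
= (-4 + 12i) / 20
Divide through by 4: (-1 + 3i) / 5
= -1/5 + (3/5)i


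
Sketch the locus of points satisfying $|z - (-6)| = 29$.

|z - z0| = r describes a circle centered at z0 with radius r
Here z0 = -6 and r = 29
Locus: Circle centered at (-6, 0) with radius 29


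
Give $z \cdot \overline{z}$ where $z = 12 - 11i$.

z * conjugate(z) = |z|^2 = a^2 + b^2
= 12^2 + (-11)^2 = 265


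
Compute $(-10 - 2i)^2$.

(a + bi)^2 = a^2 - b^2 + 2abi
= (-10)^2 - (-2)^2 + 2*(-10)*(-2)i
= 96 + 40i


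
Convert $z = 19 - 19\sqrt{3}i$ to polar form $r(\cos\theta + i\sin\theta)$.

r = |z| = sqrt(a^2 + b^2) = sqrt((19)^2 + (-19*sqrt(3))^2) = sqrt(361 + 1083) = sqrt(1444) = 38
θ = arctan(b/a) = arctan(-32.909/19) (quadrant-adjusted) = 300°
z = 38(cos 300° + i sin 300°)


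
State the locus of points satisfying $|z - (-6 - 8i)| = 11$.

|z - z0| = r describes a circle centered at z0 with radius r
Here z0 = -6 - 8i and r = 11
Locus: Circle centered at (-6, -8) with radius 11


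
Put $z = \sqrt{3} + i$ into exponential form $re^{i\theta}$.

r = |z| = sqrt((sqrt(3))^2 + (1)^2) = sqrt(3 + 1) = sqrt(4) = 2
θ = arctan(b/a) = arctan(1/1.7321) (quadrant-adjusted) = 30° = π/6
z = 2e^(i*π/6)


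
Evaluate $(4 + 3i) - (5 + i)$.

(4 - 5) + (3 - 1)i = -1 + 2i


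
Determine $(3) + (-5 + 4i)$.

(3 + (-5)) + (0 + 4)i = -2 + 4i


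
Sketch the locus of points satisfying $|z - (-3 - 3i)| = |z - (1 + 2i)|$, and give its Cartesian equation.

|z - z1| = |z - z2| means z is equidistant from z1 and z2,
i.e. the perpendicular bisector of the segment from (-3, -3) to (1, 2) (midpoint (-1, -1/2)).
With z = x + yi, square both sides:
(x - (-3))^2 + (y - (-3))^2 = (x - 1)^2 + (y - 2)^2
The x^2 and y^2 terms cancel: 8x + 10y = 5 - 18 = -13
Simplify: 8x + 10y = -13
Locus: Perpendicular bisector of the segment from (-3, -3) to (1, 2): the line 8x + 10y = -13


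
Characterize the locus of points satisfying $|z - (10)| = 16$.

|z - z0| = r describes a circle centered at z0 with radius r
Here z0 = 10 and r = 16
Locus: Circle centered at (10, 0) with radius 16


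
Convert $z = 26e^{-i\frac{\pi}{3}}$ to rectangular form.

a = r cos θ = 26 * 1/2 = 13
b = r sin θ = 26 * -sqrt(3)/2 = -13*sqrt(3)
z = 13 - 13*sqrt(3)i


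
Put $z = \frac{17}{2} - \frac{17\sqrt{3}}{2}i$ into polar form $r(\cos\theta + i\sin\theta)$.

r = |z| = sqrt(a^2 + b^2) = sqrt((17/2)^2 + (-17*sqrt(3)/2)^2) = sqrt(289/4 + 867/4) = sqrt(289) = 17
θ = arctan(b/a) = arctan(-14.7224/8.5) (quadrant-adjusted) = 300°
z = 17(cos 300° + i sin 300°)


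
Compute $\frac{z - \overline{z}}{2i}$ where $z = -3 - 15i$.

z - conjugate(z) = 2bi
(z - conjugate(z))/(2i) = 2bi/(2i) = b = -15


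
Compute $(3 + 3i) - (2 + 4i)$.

(3 - 2) + (3 - 4)i = 1 - i


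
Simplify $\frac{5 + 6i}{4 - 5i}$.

Multiply numerator and denominator by conjugate (4 + 5i):
= (5 + 6i)(4 + 5i) / (4^2 + (-5)^2)
= (-10 + 49i) / 41
= -10/41 + (49/41)i


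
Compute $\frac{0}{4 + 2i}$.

Multiply numerator and denominator by conjugate (4 - 2i):
= (0)(4 - 2i) / (4^2 + 2^2)
= (0) / 20
= 0


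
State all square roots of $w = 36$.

|w| = 36, arg(w) = 0°
Root modulus = 36^(1/2) = 6
Root arguments: θ_k = (0° + 360°k)/2 for k = 0, 1, ..., 1
Roots: 6, -6


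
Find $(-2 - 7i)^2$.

(a + bi)^2 = a^2 - b^2 + 2abi
= (-2)^2 - (-7)^2 + 2*(-2)*(-7)i
= -45 + 28i


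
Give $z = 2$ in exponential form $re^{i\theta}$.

r = |z| = sqrt((2)^2 + (0)^2) = sqrt(4 + 0) = sqrt(4) = 2
b = 0 and a > 0, so z lies on the positive real axis: θ = 0
z = 2e^(i*0) = 2


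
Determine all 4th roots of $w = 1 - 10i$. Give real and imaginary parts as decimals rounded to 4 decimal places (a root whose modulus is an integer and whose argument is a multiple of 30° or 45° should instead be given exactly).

|w| = sqrt(101) ≈ 10.049876, arg(w) ≈ 275.710593°
Root modulus = sqrt(101)^(1/4) ≈ 1.780493
Root arguments: θ_k = (arg(w) + 360°k)/4 for k = 0, 1, ..., 3
Compute each root as (root modulus)(cos θ_k + i sin θ_k) using full-precision intermediates, then round to 4 decimal places.
Roots: 0.6402 + 1.6614i, -1.6614 + 0.6402i, -0.6402 - 1.6614i, 1.6614 - 0.6402i


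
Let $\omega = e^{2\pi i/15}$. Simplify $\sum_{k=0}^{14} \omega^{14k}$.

Let ζ = ω^14 = e^(2πi·14/15). Since 15 ∤ 14, ζ ≠ 1.
Sum = Σ_{k=0}^{14} ζ^k = (ζ^15 - 1)/(ζ - 1) = (ω^{14·15} - 1)/(ζ - 1) = (1 - 1)/(ζ - 1) = 0


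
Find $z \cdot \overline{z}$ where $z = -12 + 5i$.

z * conjugate(z) = |z|^2 = a^2 + b^2
= (-12)^2 + 5^2 = 169


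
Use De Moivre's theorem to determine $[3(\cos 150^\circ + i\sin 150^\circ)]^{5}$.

By De Moivre: z^n = r^n(cos(nθ) + i sin(nθ))
= 3^5(cos(5*150°) + i sin(5*150°))
= 243(cos 30° + i sin 30°)
= 243*sqrt(3)/2 + (243/2)i


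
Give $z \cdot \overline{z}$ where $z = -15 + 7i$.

z * conjugate(z) = |z|^2 = a^2 + b^2
= (-15)^2 + 7^2 = 274


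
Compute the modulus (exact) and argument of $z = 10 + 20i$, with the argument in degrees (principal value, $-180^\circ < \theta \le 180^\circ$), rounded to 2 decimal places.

|z| = sqrt(10^2 + 20^2) = sqrt(500)
arg(z) = arctan(b/a) = arctan(20/10) (quadrant-adjusted) = 63.43°


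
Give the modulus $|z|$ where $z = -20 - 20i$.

|z| = sqrt(a^2 + b^2) = sqrt((-20)^2 + (-20)^2) = sqrt(800) = sqrt(800)


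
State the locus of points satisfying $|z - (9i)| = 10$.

|z - z0| = r describes a circle centered at z0 with radius r
Here z0 = 9i and r = 10
Locus: Circle centered at (0, 9) with radius 10


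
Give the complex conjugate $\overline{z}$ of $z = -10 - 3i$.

If z = a + bi, then conjugate(z) = a - bi
conjugate(-10 - 3i) = -10 + 3i


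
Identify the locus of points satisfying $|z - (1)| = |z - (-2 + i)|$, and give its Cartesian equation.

|z - z1| = |z - z2| means z is equidistant from z1 and z2,
i.e. the perpendicular bisector of the segment from (1, 0) to (-2, 1) (midpoint (-1/2, 1/2)).
With z = x + yi, square both sides:
(x - 1)^2 + (y - 0)^2 = (x - (-2))^2 + (y - 1)^2
The x^2 and y^2 terms cancel: -6x + 2y = 5 - 1 = 4
Simplify: 3x - y = -2
Locus: Perpendicular bisector of the segment from (1, 0) to (-2, 1): the line 3x - y = -2


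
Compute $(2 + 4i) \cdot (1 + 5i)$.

(a1*a2 - b1*b2) + (a1*b2 + b1*a2)i
= (2 - 20) + (10 + 4)i
= -18 + 14i


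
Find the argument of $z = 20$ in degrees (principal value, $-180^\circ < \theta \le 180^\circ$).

b = 0 and a > 0, so z lies on the positive real axis: θ = 0°


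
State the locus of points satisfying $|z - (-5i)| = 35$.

|z - z0| = r describes a circle centered at z0 with radius r
Here z0 = -5i and r = 35
Locus: Circle centered at (0, -5) with radius 35


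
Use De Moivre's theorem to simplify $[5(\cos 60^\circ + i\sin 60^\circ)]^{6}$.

By De Moivre: z^n = r^n(cos(nθ) + i sin(nθ))
= 5^6(cos(6*60°) + i sin(6*60°))
= 15625(cos 0° + i sin 0°)
= 15625


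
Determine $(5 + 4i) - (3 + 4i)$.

(5 - 3) + (4 - 4)i = 2


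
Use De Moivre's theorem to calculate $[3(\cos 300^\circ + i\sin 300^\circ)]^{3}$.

By De Moivre: z^n = r^n(cos(nθ) + i sin(nθ))
= 3^3(cos(3*300°) + i sin(3*300°))
= 27(cos 180° + i sin 180°)
= -27


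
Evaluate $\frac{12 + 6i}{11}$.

Divisor is real, so divide each part by 11:
= 12/11 + (6/11)i


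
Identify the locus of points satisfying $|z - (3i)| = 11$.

|z - z0| = r describes a circle centered at z0 with radius r
Here z0 = 3i and r = 11
Locus: Circle centered at (0, 3) with radius 11


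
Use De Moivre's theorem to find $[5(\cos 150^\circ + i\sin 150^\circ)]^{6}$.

By De Moivre: z^n = r^n(cos(nθ) + i sin(nθ))
= 5^6(cos(6*150°) + i sin(6*150°))
= 15625(cos 180° + i sin 180°)
= -15625


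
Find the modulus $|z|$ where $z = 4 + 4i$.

|z| = sqrt(a^2 + b^2) = sqrt(4^2 + 4^2) = sqrt(32) = sqrt(32)
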